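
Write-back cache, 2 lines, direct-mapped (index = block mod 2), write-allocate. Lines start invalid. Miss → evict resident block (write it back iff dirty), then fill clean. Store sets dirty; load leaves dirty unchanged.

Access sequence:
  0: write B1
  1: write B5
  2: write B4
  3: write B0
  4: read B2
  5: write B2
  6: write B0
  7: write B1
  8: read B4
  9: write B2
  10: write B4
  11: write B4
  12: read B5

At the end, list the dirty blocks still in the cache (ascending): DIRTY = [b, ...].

DIRTY = [4]

  0 | W B1 → L1 miss [D]
  1 | W B5 → L1 miss wb→B1 [D]
  2 | W B4 → L0 miss [D]
  3 | W B0 → L0 miss wb→B4 [D]
  4 | R B2 → L0 miss wb→B0 [-]
  5 | W B2 → L0 hit [D]
  6 | W B0 → L0 miss wb→B2 [D]
  7 | W B1 → L1 miss wb→B5 [D]
  8 | R B4 → L0 miss wb→B0 [-]
  9 | W B2 → L0 miss [D]
  10 | W B4 → L0 miss wb→B2 [D]
  11 | W B4 → L0 hit [D]
  12 | R B5 → L1 miss wb→B1 [-]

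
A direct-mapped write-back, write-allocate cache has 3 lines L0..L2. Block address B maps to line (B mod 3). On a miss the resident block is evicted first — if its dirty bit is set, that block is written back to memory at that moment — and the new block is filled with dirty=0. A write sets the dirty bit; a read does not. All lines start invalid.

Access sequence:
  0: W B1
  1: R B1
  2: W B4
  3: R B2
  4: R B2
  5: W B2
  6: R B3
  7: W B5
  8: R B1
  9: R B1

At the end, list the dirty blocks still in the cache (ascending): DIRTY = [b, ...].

  0 | W B1 → L1 miss [D]
  1 | R B1 → L1 hit [D]
  2 | W B4 → L1 miss wb→B1 [D]
  3 | R B2 → L2 miss [-]
  4 | R B2 → L2 hit [-]
  5 | W B2 → L2 hit [D]
  6 | R B3 → L0 miss [-]
  7 | W B5 → L2 miss wb→B2 [D]
  8 | R B1 → L1 miss wb→B4 [-]
  9 | R B1 → L1 hit [-]

DIRTY = [5]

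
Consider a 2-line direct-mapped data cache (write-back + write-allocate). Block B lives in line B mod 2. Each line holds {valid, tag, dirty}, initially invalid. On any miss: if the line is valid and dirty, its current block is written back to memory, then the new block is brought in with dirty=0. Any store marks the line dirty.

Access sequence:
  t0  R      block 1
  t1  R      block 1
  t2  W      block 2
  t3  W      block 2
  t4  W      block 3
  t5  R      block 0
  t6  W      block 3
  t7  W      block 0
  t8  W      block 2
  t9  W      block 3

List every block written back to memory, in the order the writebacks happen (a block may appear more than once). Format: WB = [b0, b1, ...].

WB = [2, 0]

  0 | R B1 → L1 miss [-]
  1 | R B1 → L1 hit [-]
  2 | W B2 → L0 miss [D]
  3 | W B2 → L0 hit [D]
  4 | W B3 → L1 miss [D]
  5 | R B0 → L0 miss wb→B2 [-]
  6 | W B3 → L1 hit [D]
  7 | W B0 → L0 hit [D]
  8 | W B2 → L0 miss wb→B0 [D]
  9 | W B3 → L1 hit [D]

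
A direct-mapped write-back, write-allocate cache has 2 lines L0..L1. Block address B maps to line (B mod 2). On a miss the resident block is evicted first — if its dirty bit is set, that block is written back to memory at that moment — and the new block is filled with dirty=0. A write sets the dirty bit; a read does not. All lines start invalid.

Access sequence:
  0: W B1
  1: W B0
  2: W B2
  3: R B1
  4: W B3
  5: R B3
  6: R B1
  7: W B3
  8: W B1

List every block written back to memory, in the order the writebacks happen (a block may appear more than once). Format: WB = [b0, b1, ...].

0: W B1 -> L1 miss  d=D]
1: W B0 -> L0 miss  d=D]
2: W B2 -> L0 miss wb->B0  d=D]
3: R B1 -> L1 hit  d=D]
4: W B3 -> L1 miss wb->B1  d=D]
5: R B3 -> L1 hit  d=D]
6: R B1 -> L1 miss wb->B3  d=-]
7: W B3 -> L1 miss  d=D]
8: W B1 -> L1 miss wb->B3  d=D]

WB = [0, 1, 3, 3]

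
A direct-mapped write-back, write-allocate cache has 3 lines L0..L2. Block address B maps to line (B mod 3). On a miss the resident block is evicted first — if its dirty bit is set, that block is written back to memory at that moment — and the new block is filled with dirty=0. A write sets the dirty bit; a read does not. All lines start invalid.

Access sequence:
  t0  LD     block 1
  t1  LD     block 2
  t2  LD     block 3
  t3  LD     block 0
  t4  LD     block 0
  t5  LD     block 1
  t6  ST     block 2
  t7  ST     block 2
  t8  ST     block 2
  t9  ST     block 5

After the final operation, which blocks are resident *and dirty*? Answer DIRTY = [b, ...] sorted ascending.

0: R B1 -> L1 miss  d=-]
1: R B2 -> L2 miss  d=-]
2: R B3 -> L0 miss  d=-]
3: R B0 -> L0 miss  d=-]
4: R B0 -> L0 hit  d=-]
5: R B1 -> L1 hit  d=-]
6: W B2 -> L2 hit  d=D]
7: W B2 -> L2 hit  d=D]
8: W B2 -> L2 hit  d=D]
9: W B5 -> L2 miss wb->B2  d=D]

DIRTY = [5]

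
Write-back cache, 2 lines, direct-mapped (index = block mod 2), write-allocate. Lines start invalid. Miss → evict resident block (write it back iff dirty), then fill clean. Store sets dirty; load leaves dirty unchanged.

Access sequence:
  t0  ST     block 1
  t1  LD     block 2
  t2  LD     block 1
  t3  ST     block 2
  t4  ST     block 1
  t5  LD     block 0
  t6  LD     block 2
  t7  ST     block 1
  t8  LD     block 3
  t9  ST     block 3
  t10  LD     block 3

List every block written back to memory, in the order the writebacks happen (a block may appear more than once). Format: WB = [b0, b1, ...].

WB = [2, 1]

0: W B1 -> L1 miss  d=D]
1: R B2 -> L0 miss  d=-]
2: R B1 -> L1 hit  d=D]
3: W B2 -> L0 hit  d=D]
4: W B1 -> L1 hit  d=D]
5: R B0 -> L0 miss wb->B2  d=-]
6: R B2 -> L0 miss  d=-]
7: W B1 -> L1 hit  d=D]
8: R B3 -> L1 miss wb->B1  d=-]
9: W B3 -> L1 hit  d=D]
10: R B3 -> L1 hit  d=D]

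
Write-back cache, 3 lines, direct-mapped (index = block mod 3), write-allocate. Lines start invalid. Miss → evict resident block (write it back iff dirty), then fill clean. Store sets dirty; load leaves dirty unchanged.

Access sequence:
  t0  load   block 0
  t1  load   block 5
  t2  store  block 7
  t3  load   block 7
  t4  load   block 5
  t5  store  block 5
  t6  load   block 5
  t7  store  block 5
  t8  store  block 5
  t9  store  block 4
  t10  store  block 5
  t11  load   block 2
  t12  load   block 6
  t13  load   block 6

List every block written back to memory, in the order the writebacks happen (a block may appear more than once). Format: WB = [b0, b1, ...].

WB = [7, 5]

0: R B0 → L0 miss [-]
1: R B5 → L2 miss [-]
2: W B7 → L1 miss [D]
3: R B7 → L1 hit [D]
4: R B5 → L2 hit [-]
5: W B5 → L2 hit [D]
6: R B5 → L2 hit [D]
7: W B5 → L2 hit [D]
8: W B5 → L2 hit [D]
9: W B4 → L1 miss wb→B7 [D]
10: W B5 → L2 hit [D]
11: R B2 → L2 miss wb→B5 [-]
12: R B6 → L0 miss [-]
13: R B6 → L0 hit [-]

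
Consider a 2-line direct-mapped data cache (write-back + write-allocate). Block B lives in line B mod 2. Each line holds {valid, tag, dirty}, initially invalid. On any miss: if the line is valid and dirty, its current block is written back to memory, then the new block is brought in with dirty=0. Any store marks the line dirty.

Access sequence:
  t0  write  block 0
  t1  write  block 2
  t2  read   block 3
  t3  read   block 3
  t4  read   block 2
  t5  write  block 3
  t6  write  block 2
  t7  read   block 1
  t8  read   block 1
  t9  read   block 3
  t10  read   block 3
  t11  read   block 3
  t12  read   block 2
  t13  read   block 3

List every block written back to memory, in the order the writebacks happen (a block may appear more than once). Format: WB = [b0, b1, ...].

0: W B0 -> L0 miss  d=D]
1: W B2 -> L0 miss wb->B0  d=D]
2: R B3 -> L1 miss  d=-]
3: R B3 -> L1 hit  d=-]
4: R B2 -> L0 hit  d=D]
5: W B3 -> L1 hit  d=D]
6: W B2 -> L0 hit  d=D]
7: R B1 -> L1 miss wb->B3  d=-]
8: R B1 -> L1 hit  d=-]
9: R B3 -> L1 miss  d=-]
10: R B3 -> L1 hit  d=-]
11: R B3 -> L1 hit  d=-]
12: R B2 -> L0 hit  d=D]
13: R B3 -> L1 hit  d=-]

WB = [0, 3]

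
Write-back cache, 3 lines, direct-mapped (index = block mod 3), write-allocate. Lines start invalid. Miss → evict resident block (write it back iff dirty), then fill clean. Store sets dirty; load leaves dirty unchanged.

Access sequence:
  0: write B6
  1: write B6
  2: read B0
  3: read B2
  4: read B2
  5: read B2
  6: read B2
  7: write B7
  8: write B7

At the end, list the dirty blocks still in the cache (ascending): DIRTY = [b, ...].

DIRTY = [7]

0: W B6 -> L0 miss  d=D]
1: W B6 -> L0 hit  d=D]
2: R B0 -> L0 miss wb->B6  d=-]
3: R B2 -> L2 miss  d=-]
4: R B2 -> L2 hit  d=-]
5: R B2 -> L2 hit  d=-]
6: R B2 -> L2 hit  d=-]
7: W B7 -> L1 miss  d=D]
8: W B7 -> L1 hit  d=D]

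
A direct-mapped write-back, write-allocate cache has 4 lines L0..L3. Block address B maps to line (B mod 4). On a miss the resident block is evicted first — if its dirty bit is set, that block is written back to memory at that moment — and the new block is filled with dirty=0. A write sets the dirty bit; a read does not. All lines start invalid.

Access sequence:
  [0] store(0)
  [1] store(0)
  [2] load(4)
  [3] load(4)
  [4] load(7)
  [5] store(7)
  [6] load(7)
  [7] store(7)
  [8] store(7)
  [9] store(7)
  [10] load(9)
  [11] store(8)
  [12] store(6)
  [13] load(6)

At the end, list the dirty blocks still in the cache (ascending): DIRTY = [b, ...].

DIRTY = [6, 7, 8]

  0 | W B0 → L0 miss [D]
  1 | W B0 → L0 hit [D]
  2 | R B4 → L0 miss wb→B0 [-]
  3 | R B4 → L0 hit [-]
  4 | R B7 → L3 miss [-]
  5 | W B7 → L3 hit [D]
  6 | R B7 → L3 hit [D]
  7 | W B7 → L3 hit [D]
  8 | W B7 → L3 hit [D]
  9 | W B7 → L3 hit [D]
  10 | R B9 → L1 miss [-]
  11 | W B8 → L0 miss [D]
  12 | W B6 → L2 miss [D]
  13 | R B6 → L2 hit [D]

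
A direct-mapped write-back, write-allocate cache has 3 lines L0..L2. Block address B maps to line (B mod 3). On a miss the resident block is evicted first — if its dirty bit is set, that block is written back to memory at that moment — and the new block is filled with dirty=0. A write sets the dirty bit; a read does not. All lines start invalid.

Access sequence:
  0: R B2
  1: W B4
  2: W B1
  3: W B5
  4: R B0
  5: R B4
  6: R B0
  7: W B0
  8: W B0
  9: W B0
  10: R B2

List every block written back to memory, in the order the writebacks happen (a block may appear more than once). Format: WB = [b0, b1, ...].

0: R B2 → L2 miss [-]
1: W B4 → L1 miss [D]
2: W B1 → L1 miss wb→B4 [D]
3: W B5 → L2 miss [D]
4: R B0 → L0 miss [-]
5: R B4 → L1 miss wb→B1 [-]
6: R B0 → L0 hit [-]
7: W B0 → L0 hit [D]
8: W B0 → L0 hit [D]
9: W B0 → L0 hit [D]
10: R B2 → L2 miss wb→B5 [-]

WB = [4, 1, 5]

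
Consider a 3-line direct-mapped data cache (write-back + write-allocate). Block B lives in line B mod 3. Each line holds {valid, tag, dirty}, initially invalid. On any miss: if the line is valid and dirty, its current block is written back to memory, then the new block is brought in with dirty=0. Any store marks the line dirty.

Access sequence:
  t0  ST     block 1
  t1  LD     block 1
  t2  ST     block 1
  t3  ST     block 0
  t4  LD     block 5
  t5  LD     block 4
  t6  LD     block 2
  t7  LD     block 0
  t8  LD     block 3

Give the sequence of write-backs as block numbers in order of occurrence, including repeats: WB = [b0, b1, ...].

0: W B1 → L1 miss [D]
1: R B1 → L1 hit [D]
2: W B1 → L1 hit [D]
3: W B0 → L0 miss [D]
4: R B5 → L2 miss [-]
5: R B4 → L1 miss wb→B1 [-]
6: R B2 → L2 miss [-]
7: R B0 → L0 hit [D]
8: R B3 → L0 miss wb→B0 [-]

WB = [1, 0]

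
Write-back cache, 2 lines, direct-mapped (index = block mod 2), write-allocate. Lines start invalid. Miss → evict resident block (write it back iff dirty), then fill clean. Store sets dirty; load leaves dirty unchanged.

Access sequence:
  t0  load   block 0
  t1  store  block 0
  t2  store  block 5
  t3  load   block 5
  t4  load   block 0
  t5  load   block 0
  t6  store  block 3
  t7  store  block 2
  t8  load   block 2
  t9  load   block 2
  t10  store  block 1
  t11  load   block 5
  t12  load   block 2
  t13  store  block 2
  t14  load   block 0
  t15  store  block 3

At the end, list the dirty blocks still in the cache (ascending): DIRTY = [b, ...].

0: R B0 → L0 miss [-]
1: W B0 → L0 hit [D]
2: W B5 → L1 miss [D]
3: R B5 → L1 hit [D]
4: R B0 → L0 hit [D]
5: R B0 → L0 hit [D]
6: W B3 → L1 miss wb→B5 [D]
7: W B2 → L0 miss wb→B0 [D]
8: R B2 → L0 hit [D]
9: R B2 → L0 hit [D]
10: W B1 → L1 miss wb→B3 [D]
11: R B5 → L1 miss wb→B1 [-]
12: R B2 → L0 hit [D]
13: W B2 → L0 hit [D]
14: R B0 → L0 miss wb→B2 [-]
15: W B3 → L1 miss [D]

DIRTY = [3]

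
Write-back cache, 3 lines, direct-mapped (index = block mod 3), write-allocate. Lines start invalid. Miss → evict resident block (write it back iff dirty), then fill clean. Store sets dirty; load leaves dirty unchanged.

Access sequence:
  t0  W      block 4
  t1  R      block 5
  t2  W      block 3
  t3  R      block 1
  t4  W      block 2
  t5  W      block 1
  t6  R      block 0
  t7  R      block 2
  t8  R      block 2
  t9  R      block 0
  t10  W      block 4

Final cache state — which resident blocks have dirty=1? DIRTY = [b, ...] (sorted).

0: W B4 → L1 miss [D]
1: R B5 → L2 miss [-]
2: W B3 → L0 miss [D]
3: R B1 → L1 miss wb→B4 [-]
4: W B2 → L2 miss [D]
5: W B1 → L1 hit [D]
6: R B0 → L0 miss wb→B3 [-]
7: R B2 → L2 hit [D]
8: R B2 → L2 hit [D]
9: R B0 → L0 hit [-]
10: W B4 → L1 miss wb→B1 [D]

DIRTY = [2, 4]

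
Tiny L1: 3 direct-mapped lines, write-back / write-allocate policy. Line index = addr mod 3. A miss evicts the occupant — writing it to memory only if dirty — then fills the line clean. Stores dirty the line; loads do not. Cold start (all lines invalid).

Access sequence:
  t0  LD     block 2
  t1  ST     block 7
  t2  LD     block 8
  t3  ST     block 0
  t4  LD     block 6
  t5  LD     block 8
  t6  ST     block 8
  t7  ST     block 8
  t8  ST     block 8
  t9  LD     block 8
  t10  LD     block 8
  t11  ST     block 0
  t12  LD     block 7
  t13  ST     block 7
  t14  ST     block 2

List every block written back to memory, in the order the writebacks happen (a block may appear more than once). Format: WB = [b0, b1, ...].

WB = [0, 8]

  0 | R B2 → L2 miss [-]
  1 | W B7 → L1 miss [D]
  2 | R B8 → L2 miss [-]
  3 | W B0 → L0 miss [D]
  4 | R B6 → L0 miss wb→B0 [-]
  5 | R B8 → L2 hit [-]
  6 | W B8 → L2 hit [D]
  7 | W B8 → L2 hit [D]
  8 | W B8 → L2 hit [D]
  9 | R B8 → L2 hit [D]
  10 | R B8 → L2 hit [D]
  11 | W B0 → L0 miss [D]
  12 | R B7 → L1 hit [D]
  13 | W B7 → L1 hit [D]
  14 | W B2 → L2 miss wb→B8 [D]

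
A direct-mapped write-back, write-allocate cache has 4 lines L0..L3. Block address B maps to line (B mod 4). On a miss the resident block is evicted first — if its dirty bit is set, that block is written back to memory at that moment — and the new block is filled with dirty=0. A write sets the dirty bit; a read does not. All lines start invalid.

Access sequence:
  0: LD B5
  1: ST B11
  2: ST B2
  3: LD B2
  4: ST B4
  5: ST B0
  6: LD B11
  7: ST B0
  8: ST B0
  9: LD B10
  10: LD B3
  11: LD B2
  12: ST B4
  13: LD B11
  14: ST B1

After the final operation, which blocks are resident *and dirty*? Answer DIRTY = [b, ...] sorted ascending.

0: R B5 -> L1 miss  d=-]
1: W B11 -> L3 miss  d=D]
2: W B2 -> L2 miss  d=D]
3: R B2 -> L2 hit  d=D]
4: W B4 -> L0 miss  d=D]
5: W B0 -> L0 miss wb->B4  d=D]
6: R B11 -> L3 hit  d=D]
7: W B0 -> L0 hit  d=D]
8: W B0 -> L0 hit  d=D]
9: R B10 -> L2 miss wb->B2  d=-]
10: R B3 -> L3 miss wb->B11  d=-]
11: R B2 -> L2 miss  d=-]
12: W B4 -> L0 miss wb->B0  d=D]
13: R B11 -> L3 miss  d=-]
14: W B1 -> L1 miss  d=D]

DIRTY = [1, 4]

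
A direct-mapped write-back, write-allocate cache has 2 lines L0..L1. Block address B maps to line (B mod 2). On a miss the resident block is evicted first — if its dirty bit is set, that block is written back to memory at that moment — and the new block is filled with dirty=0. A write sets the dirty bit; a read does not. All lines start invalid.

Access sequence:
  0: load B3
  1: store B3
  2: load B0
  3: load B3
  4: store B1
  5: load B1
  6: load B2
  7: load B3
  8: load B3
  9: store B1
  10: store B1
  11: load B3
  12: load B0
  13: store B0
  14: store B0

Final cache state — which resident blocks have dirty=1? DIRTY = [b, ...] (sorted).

0: R B3 → L1 miss [-]
1: W B3 → L1 hit [D]
2: R B0 → L0 miss [-]
3: R B3 → L1 hit [D]
4: W B1 → L1 miss wb→B3 [D]
5: R B1 → L1 hit [D]
6: R B2 → L0 miss [-]
7: R B3 → L1 miss wb→B1 [-]
8: R B3 → L1 hit [-]
9: W B1 → L1 miss [D]
10: W B1 → L1 hit [D]
11: R B3 → L1 miss wb→B1 [-]
12: R B0 → L0 miss [-]
13: W B0 → L0 hit [D]
14: W B0 → L0 hit [D]

DIRTY = [0]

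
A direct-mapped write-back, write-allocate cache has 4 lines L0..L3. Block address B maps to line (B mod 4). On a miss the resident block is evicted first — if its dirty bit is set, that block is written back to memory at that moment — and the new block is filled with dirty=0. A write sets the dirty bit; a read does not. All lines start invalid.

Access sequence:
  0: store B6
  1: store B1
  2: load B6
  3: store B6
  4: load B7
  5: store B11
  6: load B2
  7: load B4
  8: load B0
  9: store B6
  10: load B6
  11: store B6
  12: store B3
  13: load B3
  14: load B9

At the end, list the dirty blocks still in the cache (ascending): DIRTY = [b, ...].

DIRTY = [3, 6]

0: W B6 -> L2 miss  d=D]
1: W B1 -> L1 miss  d=D]
2: R B6 -> L2 hit  d=D]
3: W B6 -> L2 hit  d=D]
4: R B7 -> L3 miss  d=-]
5: W B11 -> L3 miss  d=D]
6: R B2 -> L2 miss wb->B6  d=-]
7: R B4 -> L0 miss  d=-]
8: R B0 -> L0 miss  d=-]
9: W B6 -> L2 miss  d=D]
10: R B6 -> L2 hit  d=D]
11: W B6 -> L2 hit  d=D]
12: W B3 -> L3 miss wb->B11  d=D]
13: R B3 -> L3 hit  d=D]
14: R B9 -> L1 miss wb->B1  d=-]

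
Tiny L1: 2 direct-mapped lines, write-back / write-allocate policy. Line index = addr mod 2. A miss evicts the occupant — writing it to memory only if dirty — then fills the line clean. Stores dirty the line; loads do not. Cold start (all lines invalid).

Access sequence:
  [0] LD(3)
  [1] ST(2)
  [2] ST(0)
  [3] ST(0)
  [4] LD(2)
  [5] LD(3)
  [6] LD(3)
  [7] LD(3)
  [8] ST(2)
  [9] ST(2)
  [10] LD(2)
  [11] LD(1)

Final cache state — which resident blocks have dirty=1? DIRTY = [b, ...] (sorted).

0: R B3 -> L1 miss  d=-]
1: W B2 -> L0 miss  d=D]
2: W B0 -> L0 miss wb->B2  d=D]
3: W B0 -> L0 hit  d=D]
4: R B2 -> L0 miss wb->B0  d=-]
5: R B3 -> L1 hit  d=-]
6: R B3 -> L1 hit  d=-]
7: R B3 -> L1 hit  d=-]
8: W B2 -> L0 hit  d=D]
9: W B2 -> L0 hit  d=D]
10: R B2 -> L0 hit  d=D]
11: R B1 -> L1 miss  d=-]

DIRTY = [2]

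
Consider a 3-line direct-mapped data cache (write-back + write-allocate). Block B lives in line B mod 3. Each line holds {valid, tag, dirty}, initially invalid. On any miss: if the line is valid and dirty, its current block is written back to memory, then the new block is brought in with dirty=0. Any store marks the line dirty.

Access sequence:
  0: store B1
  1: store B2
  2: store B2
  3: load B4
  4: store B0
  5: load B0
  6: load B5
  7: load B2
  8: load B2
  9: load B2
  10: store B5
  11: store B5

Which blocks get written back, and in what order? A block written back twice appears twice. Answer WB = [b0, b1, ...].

0: W B1 -> L1 miss  d=D]
1: W B2 -> L2 miss  d=D]
2: W B2 -> L2 hit  d=D]
3: R B4 -> L1 miss wb->B1  d=-]
4: W B0 -> L0 miss  d=D]
5: R B0 -> L0 hit  d=D]
6: R B5 -> L2 miss wb->B2  d=-]
7: R B2 -> L2 miss  d=-]
8: R B2 -> L2 hit  d=-]
9: R B2 -> L2 hit  d=-]
10: W B5 -> L2 miss  d=D]
11: W B5 -> L2 hit  d=D]

WB = [1, 2]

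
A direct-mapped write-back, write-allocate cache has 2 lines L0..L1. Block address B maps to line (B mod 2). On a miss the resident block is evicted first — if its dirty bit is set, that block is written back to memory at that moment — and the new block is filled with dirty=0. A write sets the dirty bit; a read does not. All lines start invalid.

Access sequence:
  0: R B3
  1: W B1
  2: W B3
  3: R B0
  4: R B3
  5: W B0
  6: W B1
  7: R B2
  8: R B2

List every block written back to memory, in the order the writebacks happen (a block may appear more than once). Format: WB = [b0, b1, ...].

0: R B3 → L1 miss [-]
1: W B1 → L1 miss [D]
2: W B3 → L1 miss wb→B1 [D]
3: R B0 → L0 miss [-]
4: R B3 → L1 hit [D]
5: W B0 → L0 hit [D]
6: W B1 → L1 miss wb→B3 [D]
7: R B2 → L0 miss wb→B0 [-]
8: R B2 → L0 hit [-]

WB = [1, 3, 0]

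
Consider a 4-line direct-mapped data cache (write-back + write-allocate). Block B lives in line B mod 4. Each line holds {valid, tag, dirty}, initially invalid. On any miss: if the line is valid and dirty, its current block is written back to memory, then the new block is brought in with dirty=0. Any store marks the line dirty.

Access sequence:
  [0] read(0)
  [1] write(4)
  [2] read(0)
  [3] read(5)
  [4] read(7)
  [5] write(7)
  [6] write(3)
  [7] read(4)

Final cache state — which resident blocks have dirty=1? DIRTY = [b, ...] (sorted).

DIRTY = [3]

  0 | R B0 → L0 miss [-]
  1 | W B4 → L0 miss [D]
  2 | R B0 → L0 miss wb→B4 [-]
  3 | R B5 → L1 miss [-]
  4 | R B7 → L3 miss [-]
  5 | W B7 → L3 hit [D]
  6 | W B3 → L3 miss wb→B7 [D]
  7 | R B4 → L0 miss [-]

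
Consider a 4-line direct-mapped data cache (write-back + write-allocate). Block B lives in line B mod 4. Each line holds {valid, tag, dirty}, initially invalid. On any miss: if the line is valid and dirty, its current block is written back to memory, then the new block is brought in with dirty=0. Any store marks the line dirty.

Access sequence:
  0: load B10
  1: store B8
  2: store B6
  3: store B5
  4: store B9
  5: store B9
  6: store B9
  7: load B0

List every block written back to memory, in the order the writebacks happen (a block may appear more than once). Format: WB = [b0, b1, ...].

0: R B10 -> L2 miss  d=-]
1: W B8 -> L0 miss  d=D]
2: W B6 -> L2 miss  d=D]
3: W B5 -> L1 miss  d=D]
4: W B9 -> L1 miss wb->B5  d=D]
5: W B9 -> L1 hit  d=D]
6: W B9 -> L1 hit  d=D]
7: R B0 -> L0 miss wb->B8  d=-]

WB = [5, 8]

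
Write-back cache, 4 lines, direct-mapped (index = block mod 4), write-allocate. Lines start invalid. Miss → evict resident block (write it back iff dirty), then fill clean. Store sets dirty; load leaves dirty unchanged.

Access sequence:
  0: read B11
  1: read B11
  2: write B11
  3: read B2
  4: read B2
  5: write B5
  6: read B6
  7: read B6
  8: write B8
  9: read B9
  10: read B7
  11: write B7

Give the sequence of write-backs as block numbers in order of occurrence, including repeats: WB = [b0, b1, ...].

0: R B11 -> L3 miss  d=-]
1: R B11 -> L3 hit  d=-]
2: W B11 -> L3 hit  d=D]
3: R B2 -> L2 miss  d=-]
4: R B2 -> L2 hit  d=-]
5: W B5 -> L1 miss  d=D]
6: R B6 -> L2 miss  d=-]
7: R B6 -> L2 hit  d=-]
8: W B8 -> L0 miss  d=D]
9: R B9 -> L1 miss wb->B5  d=-]
10: R B7 -> L3 miss wb->B11  d=-]
11: W B7 -> L3 hit  d=D]

WB = [5, 11]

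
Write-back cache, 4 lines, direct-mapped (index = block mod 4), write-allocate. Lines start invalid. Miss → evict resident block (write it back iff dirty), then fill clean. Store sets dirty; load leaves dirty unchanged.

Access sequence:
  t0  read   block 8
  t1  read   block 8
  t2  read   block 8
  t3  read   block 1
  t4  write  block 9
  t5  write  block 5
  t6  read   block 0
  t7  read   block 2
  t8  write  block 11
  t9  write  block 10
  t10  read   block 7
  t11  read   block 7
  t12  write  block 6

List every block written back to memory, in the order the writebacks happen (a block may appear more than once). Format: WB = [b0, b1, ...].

WB = [9, 11, 10]

0: R B8 -> L0 miss  d=-]
1: R B8 -> L0 hit  d=-]
2: R B8 -> L0 hit  d=-]
3: R B1 -> L1 miss  d=-]
4: W B9 -> L1 miss  d=D]
5: W B5 -> L1 miss wb->B9  d=D]
6: R B0 -> L0 miss  d=-]
7: R B2 -> L2 miss  d=-]
8: W B11 -> L3 miss  d=D]
9: W B10 -> L2 miss  d=D]
10: R B7 -> L3 miss wb->B11  d=-]
11: R B7 -> L3 hit  d=-]
12: W B6 -> L2 miss wb->B10  d=D]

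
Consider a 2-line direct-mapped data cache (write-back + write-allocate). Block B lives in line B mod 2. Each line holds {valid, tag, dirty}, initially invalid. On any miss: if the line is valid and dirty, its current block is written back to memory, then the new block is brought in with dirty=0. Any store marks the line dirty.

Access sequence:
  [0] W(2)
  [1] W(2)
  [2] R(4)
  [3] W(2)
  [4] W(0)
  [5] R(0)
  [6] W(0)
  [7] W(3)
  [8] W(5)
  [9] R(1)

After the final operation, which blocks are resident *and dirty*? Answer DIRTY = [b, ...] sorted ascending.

0: W B2 -> L0 miss  d=D]
1: W B2 -> L0 hit  d=D]
2: R B4 -> L0 miss wb->B2  d=-]
3: W B2 -> L0 miss  d=D]
4: W B0 -> L0 miss wb->B2  d=D]
5: R B0 -> L0 hit  d=D]
6: W B0 -> L0 hit  d=D]
7: W B3 -> L1 miss  d=D]
8: W B5 -> L1 miss wb->B3  d=D]
9: R B1 -> L1 miss wb->B5  d=-]

DIRTY = [0]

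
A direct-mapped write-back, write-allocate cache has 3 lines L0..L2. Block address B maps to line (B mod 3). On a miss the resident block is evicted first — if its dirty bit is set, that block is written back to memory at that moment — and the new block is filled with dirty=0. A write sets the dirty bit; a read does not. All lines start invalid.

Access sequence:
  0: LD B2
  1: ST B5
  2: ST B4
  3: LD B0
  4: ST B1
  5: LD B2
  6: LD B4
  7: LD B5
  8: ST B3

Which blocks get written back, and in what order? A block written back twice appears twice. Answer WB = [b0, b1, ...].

0: R B2 -> L2 miss  d=-]
1: W B5 -> L2 miss  d=D]
2: W B4 -> L1 miss  d=D]
3: R B0 -> L0 miss  d=-]
4: W B1 -> L1 miss wb->B4  d=D]
5: R B2 -> L2 miss wb->B5  d=-]
6: R B4 -> L1 miss wb->B1  d=-]
7: R B5 -> L2 miss  d=-]
8: W B3 -> L0 miss  d=D]

WB = [4, 5, 1]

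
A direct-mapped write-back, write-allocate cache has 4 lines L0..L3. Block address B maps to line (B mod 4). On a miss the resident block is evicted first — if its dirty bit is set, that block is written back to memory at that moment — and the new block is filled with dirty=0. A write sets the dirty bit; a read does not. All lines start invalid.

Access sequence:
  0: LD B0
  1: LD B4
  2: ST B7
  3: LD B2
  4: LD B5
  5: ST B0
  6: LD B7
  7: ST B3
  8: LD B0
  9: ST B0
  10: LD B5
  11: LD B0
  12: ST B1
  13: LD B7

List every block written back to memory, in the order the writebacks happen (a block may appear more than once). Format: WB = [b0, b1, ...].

  0 | R B0 → L0 miss [-]
  1 | R B4 → L0 miss [-]
  2 | W B7 → L3 miss [D]
  3 | R B2 → L2 miss [-]
  4 | R B5 → L1 miss [-]
  5 | W B0 → L0 miss [D]
  6 | R B7 → L3 hit [D]
  7 | W B3 → L3 miss wb→B7 [D]
  8 | R B0 → L0 hit [D]
  9 | W B0 → L0 hit [D]
  10 | R B5 → L1 hit [-]
  11 | R B0 → L0 hit [D]
  12 | W B1 → L1 miss [D]
  13 | R B7 → L3 miss wb→B3 [-]

WB = [7, 3]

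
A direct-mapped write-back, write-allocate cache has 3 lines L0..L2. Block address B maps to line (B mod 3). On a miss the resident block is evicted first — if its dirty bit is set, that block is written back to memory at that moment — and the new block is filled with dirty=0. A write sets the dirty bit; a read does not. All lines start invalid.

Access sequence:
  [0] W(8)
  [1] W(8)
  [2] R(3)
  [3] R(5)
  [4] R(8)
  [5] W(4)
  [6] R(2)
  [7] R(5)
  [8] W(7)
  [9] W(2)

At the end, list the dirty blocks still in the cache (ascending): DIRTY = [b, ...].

DIRTY = [2, 7]

  0 | W B8 → L2 miss [D]
  1 | W B8 → L2 hit [D]
  2 | R B3 → L0 miss [-]
  3 | R B5 → L2 miss wb→B8 [-]
  4 | R B8 → L2 miss [-]
  5 | W B4 → L1 miss [D]
  6 | R B2 → L2 miss [-]
  7 | R B5 → L2 miss [-]
  8 | W B7 → L1 miss wb→B4 [D]
  9 | W B2 → L2 miss [D]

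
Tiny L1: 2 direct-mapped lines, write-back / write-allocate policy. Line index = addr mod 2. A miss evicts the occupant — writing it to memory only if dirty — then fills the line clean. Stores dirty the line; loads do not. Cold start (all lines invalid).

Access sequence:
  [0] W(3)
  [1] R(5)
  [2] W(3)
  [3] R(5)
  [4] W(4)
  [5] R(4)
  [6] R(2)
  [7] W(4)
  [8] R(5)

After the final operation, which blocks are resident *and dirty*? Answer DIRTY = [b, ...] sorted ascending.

0: W B3 → L1 miss [D]
1: R B5 → L1 miss wb→B3 [-]
2: W B3 → L1 miss [D]
3: R B5 → L1 miss wb→B3 [-]
4: W B4 → L0 miss [D]
5: R B4 → L0 hit [D]
6: R B2 → L0 miss wb→B4 [-]
7: W B4 → L0 miss [D]
8: R B5 → L1 hit [-]

DIRTY = [4]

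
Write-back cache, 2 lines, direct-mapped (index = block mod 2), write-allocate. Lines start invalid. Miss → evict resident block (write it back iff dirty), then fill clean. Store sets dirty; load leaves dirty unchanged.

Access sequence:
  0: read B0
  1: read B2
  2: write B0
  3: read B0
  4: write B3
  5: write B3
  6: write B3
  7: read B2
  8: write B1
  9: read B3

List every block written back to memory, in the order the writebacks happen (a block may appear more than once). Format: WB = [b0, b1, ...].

WB = [0, 3, 1]

0: R B0 -> L0 miss  d=-]
1: R B2 -> L0 miss  d=-]
2: W B0 -> L0 miss  d=D]
3: R B0 -> L0 hit  d=D]
4: W B3 -> L1 miss  d=D]
5: W B3 -> L1 hit  d=D]
6: W B3 -> L1 hit  d=D]
7: R B2 -> L0 miss wb->B0  d=-]
8: W B1 -> L1 miss wb->B3  d=D]
9: R B3 -> L1 miss wb->B1  d=-]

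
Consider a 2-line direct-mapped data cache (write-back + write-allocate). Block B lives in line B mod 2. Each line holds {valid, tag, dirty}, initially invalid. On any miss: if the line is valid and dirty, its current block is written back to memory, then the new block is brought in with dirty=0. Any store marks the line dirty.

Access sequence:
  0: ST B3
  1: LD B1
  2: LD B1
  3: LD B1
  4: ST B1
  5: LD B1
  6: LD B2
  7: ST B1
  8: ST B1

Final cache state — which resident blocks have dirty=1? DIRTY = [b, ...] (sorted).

DIRTY = [1]

0: W B3 → L1 miss [D]
1: R B1 → L1 miss wb→B3 [-]
2: R B1 → L1 hit [-]
3: R B1 → L1 hit [-]
4: W B1 → L1 hit [D]
5: R B1 → L1 hit [D]
6: R B2 → L0 miss [-]
7: W B1 → L1 hit [D]
8: W B1 → L1 hit [D]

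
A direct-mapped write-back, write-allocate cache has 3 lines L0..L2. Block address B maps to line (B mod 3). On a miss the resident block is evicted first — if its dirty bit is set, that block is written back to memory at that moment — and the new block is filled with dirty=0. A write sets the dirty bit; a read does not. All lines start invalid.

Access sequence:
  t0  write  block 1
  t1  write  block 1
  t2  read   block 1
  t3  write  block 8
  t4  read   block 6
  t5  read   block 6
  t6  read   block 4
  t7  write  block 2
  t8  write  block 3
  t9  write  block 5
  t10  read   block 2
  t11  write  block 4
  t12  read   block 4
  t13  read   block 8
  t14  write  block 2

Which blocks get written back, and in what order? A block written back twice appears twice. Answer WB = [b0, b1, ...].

WB = [1, 8, 2, 5]

0: W B1 → L1 miss [D]
1: W B1 → L1 hit [D]
2: R B1 → L1 hit [D]
3: W B8 → L2 miss [D]
4: R B6 → L0 miss [-]
5: R B6 → L0 hit [-]
6: R B4 → L1 miss wb→B1 [-]
7: W B2 → L2 miss wb→B8 [D]
8: W B3 → L0 miss [D]
9: W B5 → L2 miss wb→B2 [D]
10: R B2 → L2 miss wb→B5 [-]
11: W B4 → L1 hit [D]
12: R B4 → L1 hit [D]
13: R B8 → L2 miss [-]
14: W B2 → L2 miss [D]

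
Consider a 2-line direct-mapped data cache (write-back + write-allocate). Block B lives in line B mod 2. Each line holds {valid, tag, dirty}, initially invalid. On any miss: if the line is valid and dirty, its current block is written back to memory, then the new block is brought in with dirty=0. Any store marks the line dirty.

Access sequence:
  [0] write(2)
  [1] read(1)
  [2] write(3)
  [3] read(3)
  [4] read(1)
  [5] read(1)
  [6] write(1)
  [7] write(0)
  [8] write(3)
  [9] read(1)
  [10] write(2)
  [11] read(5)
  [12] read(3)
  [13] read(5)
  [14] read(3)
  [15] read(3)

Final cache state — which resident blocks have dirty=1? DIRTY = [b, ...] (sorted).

0: W B2 → L0 miss [D]
1: R B1 → L1 miss [-]
2: W B3 → L1 miss [D]
3: R B3 → L1 hit [D]
4: R B1 → L1 miss wb→B3 [-]
5: R B1 → L1 hit [-]
6: W B1 → L1 hit [D]
7: W B0 → L0 miss wb→B2 [D]
8: W B3 → L1 miss wb→B1 [D]
9: R B1 → L1 miss wb→B3 [-]
10: W B2 → L0 miss wb→B0 [D]
11: R B5 → L1 miss [-]
12: R B3 → L1 miss [-]
13: R B5 → L1 miss [-]
14: R B3 → L1 miss [-]
15: R B3 → L1 hit [-]

DIRTY = [2]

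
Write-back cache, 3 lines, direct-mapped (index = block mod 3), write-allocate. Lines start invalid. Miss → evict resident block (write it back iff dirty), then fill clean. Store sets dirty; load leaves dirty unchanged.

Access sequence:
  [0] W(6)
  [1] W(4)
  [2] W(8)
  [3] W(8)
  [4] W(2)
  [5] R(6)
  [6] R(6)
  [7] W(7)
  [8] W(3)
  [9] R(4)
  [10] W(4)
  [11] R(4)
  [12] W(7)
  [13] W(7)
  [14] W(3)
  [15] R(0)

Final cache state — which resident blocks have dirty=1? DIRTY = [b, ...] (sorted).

DIRTY = [2, 7]

0: W B6 -> L0 miss  d=D]
1: W B4 -> L1 miss  d=D]
2: W B8 -> L2 miss  d=D]
3: W B8 -> L2 hit  d=D]
4: W B2 -> L2 miss wb->B8  d=D]
5: R B6 -> L0 hit  d=D]
6: R B6 -> L0 hit  d=D]
7: W B7 -> L1 miss wb->B4  d=D]
8: W B3 -> L0 miss wb->B6  d=D]
9: R B4 -> L1 miss wb->B7  d=-]
10: W B4 -> L1 hit  d=D]
11: R B4 -> L1 hit  d=D]
12: W B7 -> L1 miss wb->B4  d=D]
13: W B7 -> L1 hit  d=D]
14: W B3 -> L0 hit  d=D]
15: R B0 -> L0 miss wb->B3  d=-]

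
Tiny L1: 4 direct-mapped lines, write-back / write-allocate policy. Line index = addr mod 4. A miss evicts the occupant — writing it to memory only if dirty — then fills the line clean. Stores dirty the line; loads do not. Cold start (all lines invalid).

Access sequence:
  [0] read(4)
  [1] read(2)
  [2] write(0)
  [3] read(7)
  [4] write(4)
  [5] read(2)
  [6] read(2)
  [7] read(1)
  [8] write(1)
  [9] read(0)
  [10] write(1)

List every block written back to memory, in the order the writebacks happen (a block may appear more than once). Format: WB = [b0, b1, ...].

WB = [0, 4]

0: R B4 -> L0 miss  d=-]
1: R B2 -> L2 miss  d=-]
2: W B0 -> L0 miss  d=D]
3: R B7 -> L3 miss  d=-]
4: W B4 -> L0 miss wb->B0  d=D]
5: R B2 -> L2 hit  d=-]
6: R B2 -> L2 hit  d=-]
7: R B1 -> L1 miss  d=-]
8: W B1 -> L1 hit  d=D]
9: R B0 -> L0 miss wb->B4  d=-]
10: W B1 -> L1 hit  d=D]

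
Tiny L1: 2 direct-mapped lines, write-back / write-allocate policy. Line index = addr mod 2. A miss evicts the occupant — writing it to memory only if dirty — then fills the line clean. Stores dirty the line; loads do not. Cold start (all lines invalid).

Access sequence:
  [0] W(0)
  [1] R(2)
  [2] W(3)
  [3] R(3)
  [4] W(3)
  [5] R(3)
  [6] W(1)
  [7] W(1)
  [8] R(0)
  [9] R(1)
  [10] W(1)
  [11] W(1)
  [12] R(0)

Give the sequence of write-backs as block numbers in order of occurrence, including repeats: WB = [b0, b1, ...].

WB = [0, 3]

0: W B0 -> L0 miss  d=D]
1: R B2 -> L0 miss wb->B0  d=-]
2: W B3 -> L1 miss  d=D]
3: R B3 -> L1 hit  d=D]
4: W B3 -> L1 hit  d=D]
5: R B3 -> L1 hit  d=D]
6: W B1 -> L1 miss wb->B3  d=D]
7: W B1 -> L1 hit  d=D]
8: R B0 -> L0 miss  d=-]
9: R B1 -> L1 hit  d=D]
10: W B1 -> L1 hit  d=D]
11: W B1 -> L1 hit  d=D]
12: R B0 -> L0 hit  d=-]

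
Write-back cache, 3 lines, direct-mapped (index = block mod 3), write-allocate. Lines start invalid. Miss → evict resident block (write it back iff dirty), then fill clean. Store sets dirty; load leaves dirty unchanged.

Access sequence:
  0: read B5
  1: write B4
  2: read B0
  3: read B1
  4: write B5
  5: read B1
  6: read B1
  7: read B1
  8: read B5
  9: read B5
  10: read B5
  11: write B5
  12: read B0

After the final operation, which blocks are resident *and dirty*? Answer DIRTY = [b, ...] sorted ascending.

0: R B5 -> L2 miss  d=-]
1: W B4 -> L1 miss  d=D]
2: R B0 -> L0 miss  d=-]
3: R B1 -> L1 miss wb->B4  d=-]
4: W B5 -> L2 hit  d=D]
5: R B1 -> L1 hit  d=-]
6: R B1 -> L1 hit  d=-]
7: R B1 -> L1 hit  d=-]
8: R B5 -> L2 hit  d=D]
9: R B5 -> L2 hit  d=D]
10: R B5 -> L2 hit  d=D]
11: W B5 -> L2 hit  d=D]
12: R B0 -> L0 hit  d=-]

DIRTY = [5]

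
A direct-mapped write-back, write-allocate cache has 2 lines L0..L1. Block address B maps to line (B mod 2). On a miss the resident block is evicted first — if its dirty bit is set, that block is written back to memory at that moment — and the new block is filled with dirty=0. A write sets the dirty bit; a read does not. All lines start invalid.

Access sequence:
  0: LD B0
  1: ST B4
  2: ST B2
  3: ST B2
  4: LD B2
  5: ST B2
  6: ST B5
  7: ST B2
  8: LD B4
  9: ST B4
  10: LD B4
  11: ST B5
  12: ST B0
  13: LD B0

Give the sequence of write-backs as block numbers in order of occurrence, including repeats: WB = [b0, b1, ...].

  0 | R B0 → L0 miss [-]
  1 | W B4 → L0 miss [D]
  2 | W B2 → L0 miss wb→B4 [D]
  3 | W B2 → L0 hit [D]
  4 | R B2 → L0 hit [D]
  5 | W B2 → L0 hit [D]
  6 | W B5 → L1 miss [D]
  7 | W B2 → L0 hit [D]
  8 | R B4 → L0 miss wb→B2 [-]
  9 | W B4 → L0 hit [D]
  10 | R B4 → L0 hit [D]
  11 | W B5 → L1 hit [D]
  12 | W B0 → L0 miss wb→B4 [D]
  13 | R B0 → L0 hit [D]

WB = [4, 2, 4]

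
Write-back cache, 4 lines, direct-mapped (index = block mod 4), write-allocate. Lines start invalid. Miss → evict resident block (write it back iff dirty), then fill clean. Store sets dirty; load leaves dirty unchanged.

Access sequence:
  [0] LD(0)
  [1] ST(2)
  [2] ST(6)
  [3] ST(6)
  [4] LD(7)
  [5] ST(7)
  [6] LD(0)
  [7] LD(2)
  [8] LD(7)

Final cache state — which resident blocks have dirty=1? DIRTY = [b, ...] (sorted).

DIRTY = [7]

0: R B0 → L0 miss [-]
1: W B2 → L2 miss [D]
2: W B6 → L2 miss wb→B2 [D]
3: W B6 → L2 hit [D]
4: R B7 → L3 miss [-]
5: W B7 → L3 hit [D]
6: R B0 → L0 hit [-]
7: R B2 → L2 miss wb→B6 [-]
8: R B7 → L3 hit [D]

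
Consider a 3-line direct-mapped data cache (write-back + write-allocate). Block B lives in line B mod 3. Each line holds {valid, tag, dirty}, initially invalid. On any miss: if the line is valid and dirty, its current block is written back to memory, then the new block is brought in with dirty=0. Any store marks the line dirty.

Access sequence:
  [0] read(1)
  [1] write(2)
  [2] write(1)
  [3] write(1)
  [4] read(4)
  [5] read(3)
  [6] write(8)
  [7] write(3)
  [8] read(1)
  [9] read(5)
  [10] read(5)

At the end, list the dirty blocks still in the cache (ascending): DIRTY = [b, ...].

DIRTY = [3]

0: R B1 → L1 miss [-]
1: W B2 → L2 miss [D]
2: W B1 → L1 hit [D]
3: W B1 → L1 hit [D]
4: R B4 → L1 miss wb→B1 [-]
5: R B3 → L0 miss [-]
6: W B8 → L2 miss wb→B2 [D]
7: W B3 → L0 hit [D]
8: R B1 → L1 miss [-]
9: R B5 → L2 miss wb→B8 [-]
10: R B5 → L2 hit [-]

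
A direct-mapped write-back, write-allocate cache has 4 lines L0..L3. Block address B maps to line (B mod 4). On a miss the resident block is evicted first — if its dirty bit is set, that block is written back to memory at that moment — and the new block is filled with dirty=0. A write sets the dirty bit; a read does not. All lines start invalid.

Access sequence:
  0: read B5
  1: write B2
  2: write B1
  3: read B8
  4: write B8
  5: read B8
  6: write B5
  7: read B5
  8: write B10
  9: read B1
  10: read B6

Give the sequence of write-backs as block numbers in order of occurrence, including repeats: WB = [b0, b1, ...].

WB = [1, 2, 5, 10]

0: R B5 -> L1 miss  d=-]
1: W B2 -> L2 miss  d=D]
2: W B1 -> L1 miss  d=D]
3: R B8 -> L0 miss  d=-]
4: W B8 -> L0 hit  d=D]
5: R B8 -> L0 hit  d=D]
6: W B5 -> L1 miss wb->B1  d=D]
7: R B5 -> L1 hit  d=D]
8: W B10 -> L2 miss wb->B2  d=D]
9: R B1 -> L1 miss wb->B5  d=-]
10: R B6 -> L2 miss wb->B10  d=-]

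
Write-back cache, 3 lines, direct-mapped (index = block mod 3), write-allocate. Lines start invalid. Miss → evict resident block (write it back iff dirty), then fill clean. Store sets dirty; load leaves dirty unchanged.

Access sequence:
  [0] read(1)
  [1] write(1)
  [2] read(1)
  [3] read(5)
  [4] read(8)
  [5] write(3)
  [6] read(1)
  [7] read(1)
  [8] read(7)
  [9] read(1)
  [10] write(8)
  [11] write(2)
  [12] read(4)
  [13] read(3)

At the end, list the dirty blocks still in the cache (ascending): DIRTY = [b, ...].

  0 | R B1 → L1 miss [-]
  1 | W B1 → L1 hit [D]
  2 | R B1 → L1 hit [D]
  3 | R B5 → L2 miss [-]
  4 | R B8 → L2 miss [-]
  5 | W B3 → L0 miss [D]
  6 | R B1 → L1 hit [D]
  7 | R B1 → L1 hit [D]
  8 | R B7 → L1 miss wb→B1 [-]
  9 | R B1 → L1 miss [-]
  10 | W B8 → L2 hit [D]
  11 | W B2 → L2 miss wb→B8 [D]
  12 | R B4 → L1 miss [-]
  13 | R B3 → L0 hit [D]

DIRTY = [2, 3]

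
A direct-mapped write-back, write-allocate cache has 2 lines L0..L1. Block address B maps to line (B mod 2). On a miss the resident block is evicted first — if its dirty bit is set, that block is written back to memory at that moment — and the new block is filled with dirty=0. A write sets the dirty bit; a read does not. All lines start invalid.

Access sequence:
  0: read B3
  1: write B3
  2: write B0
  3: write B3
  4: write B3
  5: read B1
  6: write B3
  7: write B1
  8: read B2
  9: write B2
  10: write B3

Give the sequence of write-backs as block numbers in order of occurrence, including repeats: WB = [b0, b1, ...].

WB = [3, 3, 0, 1]

0: R B3 → L1 miss [-]
1: W B3 → L1 hit [D]
2: W B0 → L0 miss [D]
3: W B3 → L1 hit [D]
4: W B3 → L1 hit [D]
5: R B1 → L1 miss wb→B3 [-]
6: W B3 → L1 miss [D]
7: W B1 → L1 miss wb→B3 [D]
8: R B2 → L0 miss wb→B0 [-]
9: W B2 → L0 hit [D]
10: W B3 → L1 miss wb→B1 [D]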